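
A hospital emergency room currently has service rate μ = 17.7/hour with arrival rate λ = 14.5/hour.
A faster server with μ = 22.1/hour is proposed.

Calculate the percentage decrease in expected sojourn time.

System 1: ρ₁ = 14.5/17.7 = 0.8192, W₁ = 1/(17.7-14.5) = 0.3125
System 2: ρ₂ = 14.5/22.1 = 0.6561, W₂ = 1/(22.1-14.5) = 0.1316
Improvement: (W₁-W₂)/W₁ = (0.3125-0.1316)/0.3125 = 57.89%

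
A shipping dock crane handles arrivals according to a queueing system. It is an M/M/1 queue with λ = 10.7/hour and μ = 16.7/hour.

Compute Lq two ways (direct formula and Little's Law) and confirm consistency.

Method 1 (direct): Lq = λ²/(μ(μ-λ)) = 114.49/(16.7 × 6.00) = 1.1426

Method 2 (Little's Law):
W = 1/(μ-λ) = 1/6.00 = 0.1666667
Wq = W - 1/μ = 0.1666667 - 0.05988024 = 0.106786
Lq = λWq = 10.7 × 0.106786 = 1.1426 ✔ (matches Method 1)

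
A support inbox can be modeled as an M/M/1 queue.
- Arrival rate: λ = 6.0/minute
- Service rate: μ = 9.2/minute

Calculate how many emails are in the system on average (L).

ρ = λ/μ = 6.0/9.2 = 0.6522
For M/M/1: L = λ/(μ-λ)
L = 6.0/(9.2-6.0) = 6.0/3.20
L = 1.8750 emails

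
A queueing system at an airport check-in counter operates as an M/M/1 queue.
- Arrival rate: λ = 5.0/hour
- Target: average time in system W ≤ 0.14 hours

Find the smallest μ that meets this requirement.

For M/M/1: W = 1/(μ-λ)
Need W ≤ 0.14, so 1/(μ-λ) ≤ 0.14
μ - λ ≥ 1/0.14 = 7.1429
μ ≥ 5.0 + 7.1429 = 12.1429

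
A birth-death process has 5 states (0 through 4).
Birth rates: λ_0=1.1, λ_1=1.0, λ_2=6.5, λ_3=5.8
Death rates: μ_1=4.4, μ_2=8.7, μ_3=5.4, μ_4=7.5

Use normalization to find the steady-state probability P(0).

Ratios P(n)/P(0) = (λ₀···λₙ₋₁)/(μ₁···μₙ):
P(1)/P(0) = (1.1)/(4.4) = 0.2500
P(2)/P(0) = (1.1×1.0)/(4.4×8.7) = 0.02874
P(3)/P(0) = (1.1×1.0×6.5)/(4.4×8.7×5.4) = 0.03459
P(4)/P(0) = (1.1×1.0×6.5×5.8)/(4.4×8.7×5.4×7.5) = 0.02675

Normalization: ∑ P(n) = 1
P(0) × (1.0000 + 0.2500 + 0.02874 + 0.03459 + 0.02675) = 1
P(0) × 1.3401 = 1
P(0) = 1/1.3401 = 0.7462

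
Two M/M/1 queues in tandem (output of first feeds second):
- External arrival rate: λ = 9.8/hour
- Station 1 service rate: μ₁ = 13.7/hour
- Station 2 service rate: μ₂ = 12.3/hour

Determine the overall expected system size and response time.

By Jackson's theorem, each station behaves as independent M/M/1.
Station 1: ρ₁ = 9.8/13.7 = 0.7153, L₁ = ρ₁/(1-ρ₁) = λ/(μ₁-λ) = 9.8/3.90 = 2.5128
Station 2: ρ₂ = 9.8/12.3 = 0.7967, L₂ = ρ₂/(1-ρ₂) = λ/(μ₂-λ) = 9.8/2.50 = 3.9200
Total: L = L₁ + L₂ = 2.5128 + 3.9200 = 6.4328
W = L/λ = 6.4328/9.8 = 0.6564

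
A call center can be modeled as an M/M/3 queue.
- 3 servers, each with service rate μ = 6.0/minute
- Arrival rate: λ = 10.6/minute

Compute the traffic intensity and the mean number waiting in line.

Traffic intensity: ρ = λ/(cμ) = 10.6/(3×6.0) = 0.5889
Since ρ = 0.5889 < 1, system is stable.
Offered load a = λ/μ = cρ = 10.6/6.0 = 1.7667
P₀ = [ Σₙ₌₀^2 aⁿ/n! + a^3/(3!(1-ρ)) ]⁻¹
Σ = a^0/0! + a^1/1! + a^2/2! = 1.00000 + 1.76667 + 1.56056 = 4.3272
a^3/(3!(1-ρ)) = 5.5140/(6 × 0.41111) = 2.2354
P₀ = 1/(4.3272 + 2.2354) = 0.1524
Lq = P₀·a^3·ρ / (3!(1-ρ)²) = 0.15238 × 5.5140 × 0.58889 / (6 × 0.16901) = 0.4879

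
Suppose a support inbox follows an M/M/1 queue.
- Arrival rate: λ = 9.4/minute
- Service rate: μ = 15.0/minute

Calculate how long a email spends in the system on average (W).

First, compute utilization: ρ = λ/μ = 9.4/15.0 = 0.6267
For M/M/1: W = 1/(μ-λ)
W = 1/(15.0-9.4) = 1/5.60
W = 0.1786 minutes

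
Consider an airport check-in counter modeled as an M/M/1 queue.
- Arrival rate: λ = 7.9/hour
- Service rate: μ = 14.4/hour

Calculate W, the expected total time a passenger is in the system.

First, compute utilization: ρ = λ/μ = 7.9/14.4 = 0.5486
For M/M/1: W = 1/(μ-λ)
W = 1/(14.4-7.9) = 1/6.50
W = 0.1538 hours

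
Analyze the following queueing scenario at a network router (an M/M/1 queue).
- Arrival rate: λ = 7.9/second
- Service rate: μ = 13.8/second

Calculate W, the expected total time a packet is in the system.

First, compute utilization: ρ = λ/μ = 7.9/13.8 = 0.5725
For M/M/1: W = 1/(μ-λ)
W = 1/(13.8-7.9) = 1/5.90
W = 0.1695 seconds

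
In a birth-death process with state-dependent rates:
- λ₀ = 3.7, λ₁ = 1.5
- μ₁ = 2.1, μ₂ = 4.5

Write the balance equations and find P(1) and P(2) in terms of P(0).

Balance equations:
State 0: λ₀P₀ = μ₁P₁ → P₁ = (λ₀/μ₁)P₀ = (3.7/2.1)P₀ = 1.7619P₀
State 1: P₂ = (λ₀λ₁)/(μ₁μ₂)P₀ = (3.7×1.5)/(2.1×4.5)P₀ = 0.5873P₀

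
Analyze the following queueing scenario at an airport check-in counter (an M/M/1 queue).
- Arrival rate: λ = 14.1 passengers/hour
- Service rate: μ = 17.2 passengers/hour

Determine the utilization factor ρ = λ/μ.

Server utilization: ρ = λ/μ
ρ = 14.1/17.2 = 0.8198
The server is busy 81.98% of the time.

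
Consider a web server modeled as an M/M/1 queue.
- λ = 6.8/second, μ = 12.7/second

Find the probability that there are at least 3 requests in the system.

ρ = λ/μ = 6.8/12.7 = 0.5354
P(N ≥ n) = ρⁿ
P(N ≥ 3) = 0.5354^3
P(N ≥ 3) = 0.1535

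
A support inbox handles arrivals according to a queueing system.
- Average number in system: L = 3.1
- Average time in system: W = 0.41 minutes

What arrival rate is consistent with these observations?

Little's Law: L = λW, so λ = L/W
λ = 3.1/0.41 = 7.5610 emails/minute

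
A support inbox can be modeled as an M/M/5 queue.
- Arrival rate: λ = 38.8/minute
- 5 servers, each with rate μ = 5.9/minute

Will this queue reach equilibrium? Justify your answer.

Stability requires ρ = λ/(cμ) < 1
ρ = 38.8/(5 × 5.9) = 38.8/29.50 = 1.3153
Since 1.3153 ≥ 1, the system is UNSTABLE.
Need c > λ/μ = 38.8/5.9 = 6.58.
Minimum servers needed: c = 7.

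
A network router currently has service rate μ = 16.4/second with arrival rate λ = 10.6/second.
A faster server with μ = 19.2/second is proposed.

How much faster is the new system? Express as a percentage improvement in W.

System 1: ρ₁ = 10.6/16.4 = 0.6463, W₁ = 1/(16.4-10.6) = 0.17241
System 2: ρ₂ = 10.6/19.2 = 0.5521, W₂ = 1/(19.2-10.6) = 0.11628
Improvement: (W₁-W₂)/W₁ = (0.17241-0.11628)/0.17241 = 32.56%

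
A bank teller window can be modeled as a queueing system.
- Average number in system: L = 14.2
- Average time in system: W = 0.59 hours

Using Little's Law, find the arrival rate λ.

Little's Law: L = λW, so λ = L/W
λ = 14.2/0.59 = 24.0678 transactions/hour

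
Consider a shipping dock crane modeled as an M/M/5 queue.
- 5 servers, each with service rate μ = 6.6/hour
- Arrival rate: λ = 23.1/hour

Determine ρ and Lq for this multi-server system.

Traffic intensity: ρ = λ/(cμ) = 23.1/(5×6.6) = 0.7000
Since ρ = 0.7000 < 1, system is stable.
Offered load a = λ/μ = cρ = 23.1/6.6 = 3.5000
P₀ = [ Σₙ₌₀^4 aⁿ/n! + a^5/(5!(1-ρ)) ]⁻¹
Σ = a^0/0! + a^1/1! + a^2/2! + a^3/3! + a^4/4! = 1.0000 + 3.5000 + 6.1250 + 7.1458 + 6.2526 = 24.0234
a^5/(5!(1-ρ)) = 525.2188/(120 × 0.3000) = 14.5894
P₀ = 1/(24.0234 + 14.5894) = 0.02590
Lq = P₀·a^5·ρ / (5!(1-ρ)²) = 0.025898 × 525.2188 × 0.70000 / (120 × 0.090000) = 0.8816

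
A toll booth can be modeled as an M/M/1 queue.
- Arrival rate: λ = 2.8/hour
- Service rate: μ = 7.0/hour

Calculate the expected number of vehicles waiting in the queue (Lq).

ρ = λ/μ = 2.8/7.0 = 0.4000
For M/M/1: Lq = λ²/(μ(μ-λ))
Lq = 7.84/(7.0 × 4.20)
Lq = 0.2667 vehicles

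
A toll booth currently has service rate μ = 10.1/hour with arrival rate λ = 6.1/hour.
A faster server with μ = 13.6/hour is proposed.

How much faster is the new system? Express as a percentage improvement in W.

System 1: ρ₁ = 6.1/10.1 = 0.6040, W₁ = 1/(10.1-6.1) = 0.25000
System 2: ρ₂ = 6.1/13.6 = 0.4485, W₂ = 1/(13.6-6.1) = 0.13333
Improvement: (W₁-W₂)/W₁ = (0.25000-0.13333)/0.25000 = 46.67%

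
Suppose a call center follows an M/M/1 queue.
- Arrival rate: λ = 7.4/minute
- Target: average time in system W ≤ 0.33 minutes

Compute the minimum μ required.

For M/M/1: W = 1/(μ-λ)
Need W ≤ 0.33, so 1/(μ-λ) ≤ 0.33
μ - λ ≥ 1/0.33 = 3.0303
μ ≥ 7.4 + 3.0303 = 10.4303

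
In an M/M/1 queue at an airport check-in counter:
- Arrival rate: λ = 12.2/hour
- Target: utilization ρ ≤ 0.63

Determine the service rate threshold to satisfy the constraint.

ρ = λ/μ, so μ = λ/ρ
μ ≥ 12.2/0.63 = 19.3651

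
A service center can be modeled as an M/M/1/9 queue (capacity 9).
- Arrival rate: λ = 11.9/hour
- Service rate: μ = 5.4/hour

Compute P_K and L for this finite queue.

ρ = λ/μ = 11.9/5.4 = 2.2037
P₀ = (1-ρ)/(1-ρ^(K+1)) = (1-2.2037)/(1-2.2037^10) = -1.2037/-2700.0008 = 0.0004458
P_K = P₀×ρ^K = 0.0004458 × 2.2037^9 = 0.0004458 × 1225.6663 = 0.5464
Blocking probability P_9 = 0.5464 (54.64%)
L = ρ[1 - (K+1)ρ^K + Kρ^(K+1)] / [(1-ρ)(1-ρ^(K+1))]
L = 2.2037 × (1 - 10×1225.6663 + 9×2701.0008) / ((1 - 2.2037) × (1 - 2701.0008)) = 8.1729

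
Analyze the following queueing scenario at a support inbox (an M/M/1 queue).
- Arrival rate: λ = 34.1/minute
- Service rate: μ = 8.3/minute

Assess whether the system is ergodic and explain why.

Stability requires ρ = λ/(cμ) < 1
ρ = 34.1/(1 × 8.3) = 34.1/8.30 = 4.1084
Since 4.1084 ≥ 1, the system is UNSTABLE.
Queue grows without bound. Need μ > λ = 34.1.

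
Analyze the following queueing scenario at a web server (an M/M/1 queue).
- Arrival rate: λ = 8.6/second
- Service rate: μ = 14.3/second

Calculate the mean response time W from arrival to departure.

First, compute utilization: ρ = λ/μ = 8.6/14.3 = 0.6014
For M/M/1: W = 1/(μ-λ)
W = 1/(14.3-8.6) = 1/5.70
W = 0.1754 seconds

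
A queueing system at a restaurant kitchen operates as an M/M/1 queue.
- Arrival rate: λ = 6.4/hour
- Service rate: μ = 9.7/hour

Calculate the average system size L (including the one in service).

ρ = λ/μ = 6.4/9.7 = 0.6598
For M/M/1: L = λ/(μ-λ)
L = 6.4/(9.7-6.4) = 6.4/3.30
L = 1.9394 orders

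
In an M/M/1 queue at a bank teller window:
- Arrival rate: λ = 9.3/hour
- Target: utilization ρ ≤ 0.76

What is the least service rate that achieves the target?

ρ = λ/μ, so μ = λ/ρ
μ ≥ 9.3/0.76 = 12.2368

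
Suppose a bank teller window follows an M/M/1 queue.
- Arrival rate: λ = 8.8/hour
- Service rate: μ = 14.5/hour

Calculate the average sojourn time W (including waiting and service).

First, compute utilization: ρ = λ/μ = 8.8/14.5 = 0.6069
For M/M/1: W = 1/(μ-λ)
W = 1/(14.5-8.8) = 1/5.70
W = 0.1754 hours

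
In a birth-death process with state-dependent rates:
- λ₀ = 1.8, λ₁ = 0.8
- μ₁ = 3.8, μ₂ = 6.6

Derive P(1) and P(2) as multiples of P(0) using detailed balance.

Balance equations:
State 0: λ₀P₀ = μ₁P₁ → P₁ = (λ₀/μ₁)P₀ = (1.8/3.8)P₀ = 0.4737P₀
State 1: P₂ = (λ₀λ₁)/(μ₁μ₂)P₀ = (1.8×0.8)/(3.8×6.6)P₀ = 0.05742P₀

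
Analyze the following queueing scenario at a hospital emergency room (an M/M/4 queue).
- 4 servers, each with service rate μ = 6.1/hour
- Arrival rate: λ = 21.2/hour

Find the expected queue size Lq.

Traffic intensity: ρ = λ/(cμ) = 21.2/(4×6.1) = 0.8689
Since ρ = 0.8689 < 1, system is stable.
Offered load a = λ/μ = cρ = 21.2/6.1 = 3.4754
P₀ = [ Σₙ₌₀^3 aⁿ/n! + a^4/(4!(1-ρ)) ]⁻¹
Σ = a^0/0! + a^1/1! + a^2/2! + a^3/3! = 1.0000 + 3.4754 + 6.0392 + 6.9963 = 17.5109
a^4/(4!(1-ρ)) = 145.8895/(24 × 0.1311475) = 46.3503
P₀ = 1/(17.5109 + 46.3503) = 0.01566
Lq = P₀·a^4·ρ / (4!(1-ρ)²) = 0.0156590 × 145.8895 × 0.868852 / (24 × 0.0171997) = 4.8084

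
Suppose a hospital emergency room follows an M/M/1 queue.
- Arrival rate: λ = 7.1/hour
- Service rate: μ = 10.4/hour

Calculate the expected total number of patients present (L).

ρ = λ/μ = 7.1/10.4 = 0.6827
For M/M/1: L = λ/(μ-λ)
L = 7.1/(10.4-7.1) = 7.1/3.30
L = 2.1515 patients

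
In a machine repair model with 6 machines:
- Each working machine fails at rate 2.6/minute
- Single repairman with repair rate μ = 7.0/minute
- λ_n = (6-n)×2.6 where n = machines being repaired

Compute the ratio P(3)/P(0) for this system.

P(3)/P(0) = ∏_{i=0}^{3-1} λ_i/μ_{i+1}
= (6-0)×2.6/7.0 × (6-1)×2.6/7.0 × (6-2)×2.6/7.0
= 6.1490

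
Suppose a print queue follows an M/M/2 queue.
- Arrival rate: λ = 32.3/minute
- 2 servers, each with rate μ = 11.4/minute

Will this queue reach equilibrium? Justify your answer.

Stability requires ρ = λ/(cμ) < 1
ρ = 32.3/(2 × 11.4) = 32.3/22.80 = 1.4167
Since 1.4167 ≥ 1, the system is UNSTABLE.
Need c > λ/μ = 32.3/11.4 = 2.83.
Minimum servers needed: c = 3.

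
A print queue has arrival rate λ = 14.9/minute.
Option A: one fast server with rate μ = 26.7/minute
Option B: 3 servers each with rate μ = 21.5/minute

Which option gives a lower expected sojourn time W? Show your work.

Option A: single server μ = 26.7 (M/M/1)
  ρ_A = 14.9/26.7 = 0.5581
  W_A = 1/(μ-λ) = 1/(26.7-14.9) = 1/11.80 = 0.08475

Option B: 3 servers μ = 21.5 (M/M/3)
  ρ_B = λ/(cμ) = 14.9/(3×21.5) = 0.2310
  Offered load a = λ/μ = cρ = 14.9/21.5 = 0.6930
  P₀ = [ Σₙ₌₀^2 aⁿ/n! + a^3/(3!(1-ρ)) ]⁻¹
  Σ = a^0/0! + a^1/1! + a^2/2! = 1.0000 + 0.69302 + 0.24014 = 1.9332
  a^3/(3!(1-ρ)) = 0.33285/(6 × 0.76899) = 0.07214
  P₀ = 1/(1.9332 + 0.07214) = 0.4987
  Lq = P₀·a^3·ρ / (3!(1-ρ)²) = 0.4987 × 0.3328 × 0.2310 / (6 × 0.5913) = 0.01081
  Wq_B = Lq/λ = 0.010807/14.9 = 0.0007253
  W_B = Wq_B + 1/μ = 0.0007253 + 0.04651 = 0.04724

Since W_B = 0.04724 < W_A = 0.08475, Option B (multiple servers) has the shorter time in system.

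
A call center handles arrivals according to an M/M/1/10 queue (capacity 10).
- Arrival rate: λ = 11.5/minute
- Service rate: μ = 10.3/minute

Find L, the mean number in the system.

ρ = λ/μ = 11.5/10.3 = 1.1165
P₀ = (1-ρ)/(1-ρ^(K+1)) = (1-1.1165)/(1-1.1165^11) = -0.1165/-2.3608 = 0.04935
P_K = P₀×ρ^K = 0.04935 × 1.1165^10 = 0.04935 × 3.0101 = 0.1485
L = ρ[1 - (K+1)ρ^K + Kρ^(K+1)] / [(1-ρ)(1-ρ^(K+1))]
L = 1.1165 × (1 - 11×3.010144 + 10×3.360826) / ((1 - 1.1165) × (1 - 3.360826)) = 6.0757 calls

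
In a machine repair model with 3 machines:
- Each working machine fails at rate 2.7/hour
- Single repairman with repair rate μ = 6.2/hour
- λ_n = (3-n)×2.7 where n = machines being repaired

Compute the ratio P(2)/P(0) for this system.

P(2)/P(0) = ∏_{i=0}^{2-1} λ_i/μ_{i+1}
= (3-0)×2.7/6.2 × (3-1)×2.7/6.2
= 1.1379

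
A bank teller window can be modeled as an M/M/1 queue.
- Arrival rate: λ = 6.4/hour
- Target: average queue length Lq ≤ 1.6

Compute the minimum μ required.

For M/M/1: Lq = λ²/(μ(μ-λ))
Need Lq ≤ 1.6, i.e. μ(μ-λ) ≥ λ²/1.6
μ² - 6.4μ - 40.96/1.6 ≥ 0  →  μ² - 6.4μ - 25.6000 ≥ 0
Quadratic formula (positive root): μ = [λ + √(λ² + 4×25.6000)]/2
Discriminant: 40.96 + 4×25.6000 = 143.3600, √143.3600 = 11.9733
μ ≥ (6.4 + 11.9733)/2 = 9.1867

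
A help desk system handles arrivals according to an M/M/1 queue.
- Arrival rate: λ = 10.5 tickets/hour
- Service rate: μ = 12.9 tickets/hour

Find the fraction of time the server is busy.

Server utilization: ρ = λ/μ
ρ = 10.5/12.9 = 0.8140
The server is busy 81.40% of the time.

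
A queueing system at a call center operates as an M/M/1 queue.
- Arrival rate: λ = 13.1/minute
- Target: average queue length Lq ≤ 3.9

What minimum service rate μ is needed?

For M/M/1: Lq = λ²/(μ(μ-λ))
Need Lq ≤ 3.9, i.e. μ(μ-λ) ≥ λ²/3.9
μ² - 13.1μ - 171.61/3.9 ≥ 0  →  μ² - 13.1μ - 44.002564 ≥ 0
Quadratic formula (positive root): μ = [λ + √(λ² + 4×44.002564)]/2
Discriminant: 171.61 + 4×44.002564 = 347.6203, √347.6203 = 18.6446
μ ≥ (13.1 + 18.6446)/2 = 15.8723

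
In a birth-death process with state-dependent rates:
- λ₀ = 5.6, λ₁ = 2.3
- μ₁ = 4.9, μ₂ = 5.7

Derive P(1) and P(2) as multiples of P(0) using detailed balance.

Balance equations:
State 0: λ₀P₀ = μ₁P₁ → P₁ = (λ₀/μ₁)P₀ = (5.6/4.9)P₀ = 1.1429P₀
State 1: P₂ = (λ₀λ₁)/(μ₁μ₂)P₀ = (5.6×2.3)/(4.9×5.7)P₀ = 0.4612P₀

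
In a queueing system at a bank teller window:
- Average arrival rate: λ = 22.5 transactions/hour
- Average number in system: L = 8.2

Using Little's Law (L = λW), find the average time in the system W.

Little's Law: L = λW, so W = L/λ
W = 8.2/22.5 = 0.3644 hours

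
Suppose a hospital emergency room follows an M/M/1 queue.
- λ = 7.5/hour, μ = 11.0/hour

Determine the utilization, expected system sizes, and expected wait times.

Step 1: ρ = λ/μ = 7.5/11.0 = 0.6818
Step 2: L = λ/(μ-λ) = 7.5/3.50 = 2.1429
Step 3: Lq = λ²/(μ(μ-λ)) = 56.25/(11.0×3.50) = 1.4610
Step 4: W = 1/(μ-λ) = 1/3.50 = 0.285714
Step 5: Wq = λ/(μ(μ-λ)) = 7.5/(11.0×3.50) = 0.1948
Step 6: P(0) = 1-ρ = 0.3182
Verify: L = λW = 7.5×0.285714 = 2.1429 ✔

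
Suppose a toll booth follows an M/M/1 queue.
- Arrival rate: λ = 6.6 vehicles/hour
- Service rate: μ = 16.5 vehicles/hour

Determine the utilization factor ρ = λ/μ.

Server utilization: ρ = λ/μ
ρ = 6.6/16.5 = 0.4000
The server is busy 40.00% of the time.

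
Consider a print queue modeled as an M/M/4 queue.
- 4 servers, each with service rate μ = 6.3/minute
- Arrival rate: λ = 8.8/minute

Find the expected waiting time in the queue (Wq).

Traffic intensity: ρ = λ/(cμ) = 8.8/(4×6.3) = 0.3492
Since ρ = 0.3492 < 1, system is stable.
Offered load a = λ/μ = cρ = 8.8/6.3 = 1.3968
P₀ = [ Σₙ₌₀^3 aⁿ/n! + a^4/(4!(1-ρ)) ]⁻¹
Σ = a^0/0! + a^1/1! + a^2/2! + a^3/3! = 1.0000 + 1.3968 + 0.9756 + 0.4542 = 3.8266
a^4/(4!(1-ρ)) = 3.8069/(24 × 0.6508) = 0.2437
P₀ = 1/(3.8266 + 0.2437) = 0.2457
Lq = P₀·a^4·ρ / (4!(1-ρ)²) = 0.24568 × 3.8069 × 0.34921 / (24 × 0.42353) = 0.03213
Wq = Lq/λ = 0.03213/8.8 = 0.003651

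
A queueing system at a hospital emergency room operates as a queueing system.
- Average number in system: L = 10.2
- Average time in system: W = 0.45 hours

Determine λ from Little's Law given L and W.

Little's Law: L = λW, so λ = L/W
λ = 10.2/0.45 = 22.6667 patients/hour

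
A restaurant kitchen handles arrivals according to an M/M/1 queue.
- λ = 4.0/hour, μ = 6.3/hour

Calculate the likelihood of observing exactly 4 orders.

ρ = λ/μ = 4.0/6.3 = 0.63492
P(n) = (1-ρ)ρⁿ
P(4) = (1-0.63492) × 0.63492^4
P(4) = 0.3651 × 0.1625
P(4) = 0.05933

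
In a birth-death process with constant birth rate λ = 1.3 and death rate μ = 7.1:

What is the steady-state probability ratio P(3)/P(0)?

For constant rates: P(n)/P(0) = (λ/μ)^n
P(3)/P(0) = (1.3/7.1)^3 = 0.183099^3 = 0.006138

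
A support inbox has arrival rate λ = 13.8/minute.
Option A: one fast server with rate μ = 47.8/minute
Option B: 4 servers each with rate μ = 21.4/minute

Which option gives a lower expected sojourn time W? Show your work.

Option A: single server μ = 47.8 (M/M/1)
  ρ_A = 13.8/47.8 = 0.2887
  W_A = 1/(μ-λ) = 1/(47.8-13.8) = 1/34.00 = 0.02941

Option B: 4 servers μ = 21.4 (M/M/4)
  ρ_B = λ/(cμ) = 13.8/(4×21.4) = 0.1612
  Offered load a = λ/μ = cρ = 13.8/21.4 = 0.6449
  P₀ = [ Σₙ₌₀^3 aⁿ/n! + a^4/(4!(1-ρ)) ]⁻¹
  Σ = a^0/0! + a^1/1! + a^2/2! + a^3/3! = 1.0000 + 0.6449 + 0.2079 + 0.04469 = 1.8975
  a^4/(4!(1-ρ)) = 0.17293/(24 × 0.83879) = 0.008590
  P₀ = 1/(1.8975 + 0.008590) = 0.5246
  Lq = P₀·a^4·ρ / (4!(1-ρ)²) = 0.52464 × 0.17293 × 0.16121 / (24 × 0.70356) = 0.0008662
  Wq_B = Lq/λ = 0.0008662/13.8 = 0.00006277
  W_B = Wq_B + 1/μ = 0.00006277 + 0.04673 = 0.04679

Since W_A = 0.02941 < W_B = 0.04679, Option A (single fast server) has the shorter time in system.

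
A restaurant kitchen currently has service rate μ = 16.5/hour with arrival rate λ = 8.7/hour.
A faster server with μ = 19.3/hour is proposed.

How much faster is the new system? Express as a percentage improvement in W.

System 1: ρ₁ = 8.7/16.5 = 0.5273, W₁ = 1/(16.5-8.7) = 0.12821
System 2: ρ₂ = 8.7/19.3 = 0.4508, W₂ = 1/(19.3-8.7) = 0.094340
Improvement: (W₁-W₂)/W₁ = (0.12821-0.094340)/0.12821 = 26.42%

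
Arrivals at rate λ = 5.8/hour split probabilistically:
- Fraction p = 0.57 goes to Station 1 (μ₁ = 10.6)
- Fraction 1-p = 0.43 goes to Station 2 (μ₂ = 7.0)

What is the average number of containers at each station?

Effective rates: λ₁ = 5.8×0.57 = 3.306, λ₂ = 5.8×0.43 = 2.494
Station 1: ρ₁ = 3.306/10.6 = 0.311887, L₁ = ρ₁/(1-ρ₁) = 0.311887/(1-0.311887) = 0.4532
Station 2: ρ₂ = 2.494/7.0 = 0.3563, L₂ = ρ₂/(1-ρ₂) = 0.3563/(1-0.3563) = 0.5535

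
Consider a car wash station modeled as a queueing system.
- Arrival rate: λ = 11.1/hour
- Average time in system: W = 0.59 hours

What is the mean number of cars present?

Little's Law: L = λW
L = 11.1 × 0.59 = 6.5490 cars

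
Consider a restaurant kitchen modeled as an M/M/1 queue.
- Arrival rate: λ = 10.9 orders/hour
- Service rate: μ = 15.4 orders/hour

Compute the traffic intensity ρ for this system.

Server utilization: ρ = λ/μ
ρ = 10.9/15.4 = 0.7078
The server is busy 70.78% of the time.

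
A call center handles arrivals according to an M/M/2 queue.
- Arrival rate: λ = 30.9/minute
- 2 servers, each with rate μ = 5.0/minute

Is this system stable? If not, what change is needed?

Stability requires ρ = λ/(cμ) < 1
ρ = 30.9/(2 × 5.0) = 30.9/10.00 = 3.0900
Since 3.0900 ≥ 1, the system is UNSTABLE.
Need c > λ/μ = 30.9/5.0 = 6.18.
Minimum servers needed: c = 7.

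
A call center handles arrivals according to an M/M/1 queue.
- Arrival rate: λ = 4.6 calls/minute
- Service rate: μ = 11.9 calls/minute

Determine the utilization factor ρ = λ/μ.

Server utilization: ρ = λ/μ
ρ = 4.6/11.9 = 0.3866
The server is busy 38.66% of the time.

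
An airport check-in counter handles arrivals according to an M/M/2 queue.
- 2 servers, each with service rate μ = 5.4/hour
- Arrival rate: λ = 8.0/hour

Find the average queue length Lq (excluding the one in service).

Traffic intensity: ρ = λ/(cμ) = 8.0/(2×5.4) = 0.7407
Since ρ = 0.7407 < 1, system is stable.
Offered load a = λ/μ = cρ = 8.0/5.4 = 1.4815
P₀ = [ Σₙ₌₀^1 aⁿ/n! + a^2/(2!(1-ρ)) ]⁻¹
Σ = a^0/0! + a^1/1! = 1.0000 + 1.4815 = 2.4815
a^2/(2!(1-ρ)) = 2.1948/(2 × 0.25926) = 4.2328
P₀ = 1/(2.4815 + 4.2328) = 0.1489
Lq = P₀·a^2·ρ / (2!(1-ρ)²) = 0.148936 × 2.19479 × 0.740741 / (2 × 0.0672154) = 1.8012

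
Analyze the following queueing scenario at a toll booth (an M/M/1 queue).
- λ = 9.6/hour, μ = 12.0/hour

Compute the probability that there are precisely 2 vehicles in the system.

ρ = λ/μ = 9.6/12.0 = 0.8000
P(n) = (1-ρ)ρⁿ
P(2) = (1-0.8000) × 0.8000^2
P(2) = 0.2000 × 0.6400
P(2) = 0.1280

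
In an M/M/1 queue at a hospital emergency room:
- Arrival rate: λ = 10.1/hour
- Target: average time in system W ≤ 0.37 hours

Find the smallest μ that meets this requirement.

For M/M/1: W = 1/(μ-λ)
Need W ≤ 0.37, so 1/(μ-λ) ≤ 0.37
μ - λ ≥ 1/0.37 = 2.7027
μ ≥ 10.1 + 2.7027 = 12.8027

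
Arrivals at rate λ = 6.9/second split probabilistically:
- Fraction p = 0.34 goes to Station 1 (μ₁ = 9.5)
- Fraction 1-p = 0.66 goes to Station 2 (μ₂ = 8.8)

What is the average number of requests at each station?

Effective rates: λ₁ = 6.9×0.34 = 2.346, λ₂ = 6.9×0.66 = 4.554
Station 1: ρ₁ = 2.346/9.5 = 0.24695, L₁ = ρ₁/(1-ρ₁) = 0.24695/(1-0.24695) = 0.3279
Station 2: ρ₂ = 4.554/8.8 = 0.5175, L₂ = ρ₂/(1-ρ₂) = 0.5175/(1-0.5175) = 1.0725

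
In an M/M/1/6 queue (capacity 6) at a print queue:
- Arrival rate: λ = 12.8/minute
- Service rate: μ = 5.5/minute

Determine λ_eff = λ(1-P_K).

ρ = λ/μ = 12.8/5.5 = 2.3273
P₀ = (1-ρ)/(1-ρ^(K+1)) = (1-2.3273)/(1-2.3273^7) = -1.3273/-368.7997 = 0.003599
P_K = P₀×ρ^K = 0.003599 × 2.3273^6 = 0.003599 × 158.8965 = 0.5719
λ_eff = λ(1-P_K) = 12.8 × (1 - 0.57186) = 12.8 × 0.42814 = 5.4802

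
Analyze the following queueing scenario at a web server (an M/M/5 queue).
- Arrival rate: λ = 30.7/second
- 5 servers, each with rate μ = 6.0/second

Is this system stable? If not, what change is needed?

Stability requires ρ = λ/(cμ) < 1
ρ = 30.7/(5 × 6.0) = 30.7/30.00 = 1.0233
Since 1.0233 ≥ 1, the system is UNSTABLE.
Need c > λ/μ = 30.7/6.0 = 5.12.
Minimum servers needed: c = 6.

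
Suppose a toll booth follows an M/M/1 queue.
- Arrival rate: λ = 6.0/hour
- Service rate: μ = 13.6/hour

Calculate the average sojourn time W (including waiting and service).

First, compute utilization: ρ = λ/μ = 6.0/13.6 = 0.4412
For M/M/1: W = 1/(μ-λ)
W = 1/(13.6-6.0) = 1/7.60
W = 0.1316 hours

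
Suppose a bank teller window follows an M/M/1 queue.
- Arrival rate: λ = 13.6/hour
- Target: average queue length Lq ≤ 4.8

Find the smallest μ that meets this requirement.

For M/M/1: Lq = λ²/(μ(μ-λ))
Need Lq ≤ 4.8, i.e. μ(μ-λ) ≥ λ²/4.8
μ² - 13.6μ - 184.96/4.8 ≥ 0  →  μ² - 13.6μ - 38.53333 ≥ 0
Quadratic formula (positive root): μ = [λ + √(λ² + 4×38.53333)]/2
Discriminant: 184.96 + 4×38.53333 = 339.0933, √339.0933 = 18.4145
μ ≥ (13.6 + 18.4145)/2 = 16.0072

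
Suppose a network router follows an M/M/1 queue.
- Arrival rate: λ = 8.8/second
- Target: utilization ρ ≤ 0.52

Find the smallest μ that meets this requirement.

ρ = λ/μ, so μ = λ/ρ
μ ≥ 8.8/0.52 = 16.9231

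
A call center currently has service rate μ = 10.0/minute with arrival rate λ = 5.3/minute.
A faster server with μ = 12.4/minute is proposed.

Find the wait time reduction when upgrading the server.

System 1: ρ₁ = 5.3/10.0 = 0.5300, W₁ = 1/(10.0-5.3) = 0.21277
System 2: ρ₂ = 5.3/12.4 = 0.4274, W₂ = 1/(12.4-5.3) = 0.14085
Improvement: (W₁-W₂)/W₁ = (0.21277-0.14085)/0.21277 = 33.80%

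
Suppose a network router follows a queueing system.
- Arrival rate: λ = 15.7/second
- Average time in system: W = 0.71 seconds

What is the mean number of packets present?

Little's Law: L = λW
L = 15.7 × 0.71 = 11.1470 packets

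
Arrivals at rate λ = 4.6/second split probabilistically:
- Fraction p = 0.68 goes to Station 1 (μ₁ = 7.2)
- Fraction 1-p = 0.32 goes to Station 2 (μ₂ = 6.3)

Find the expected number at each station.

Effective rates: λ₁ = 4.6×0.68 = 3.128, λ₂ = 4.6×0.32 = 1.472
Station 1: ρ₁ = 3.128/7.2 = 0.43444, L₁ = ρ₁/(1-ρ₁) = 0.43444/(1-0.43444) = 0.7682
Station 2: ρ₂ = 1.472/6.3 = 0.23365, L₂ = ρ₂/(1-ρ₂) = 0.23365/(1-0.23365) = 0.3049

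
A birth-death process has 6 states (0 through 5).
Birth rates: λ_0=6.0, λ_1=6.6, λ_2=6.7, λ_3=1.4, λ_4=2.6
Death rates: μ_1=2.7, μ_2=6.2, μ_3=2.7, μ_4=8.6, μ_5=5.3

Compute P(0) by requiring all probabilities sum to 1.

Ratios P(n)/P(0) = (λ₀···λₙ₋₁)/(μ₁···μₙ):
P(1)/P(0) = (6.0)/(2.7) = 2.2222
P(2)/P(0) = (6.0×6.6)/(2.7×6.2) = 2.3656
P(3)/P(0) = (6.0×6.6×6.7)/(2.7×6.2×2.7) = 5.8702
P(4)/P(0) = (6.0×6.6×6.7×1.4)/(2.7×6.2×2.7×8.6) = 0.9556
P(5)/P(0) = (6.0×6.6×6.7×1.4×2.6)/(2.7×6.2×2.7×8.6×5.3) = 0.4688

Normalization: ∑ P(n) = 1
P(0) × (1.0000 + 2.2222 + 2.3656 + 5.8702 + 0.9556 + 0.4688) = 1
P(0) × 12.8824 = 1
P(0) = 1/12.8824 = 0.07763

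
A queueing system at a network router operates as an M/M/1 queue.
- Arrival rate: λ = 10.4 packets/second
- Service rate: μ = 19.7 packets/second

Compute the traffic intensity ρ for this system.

Server utilization: ρ = λ/μ
ρ = 10.4/19.7 = 0.5279
The server is busy 52.79% of the time.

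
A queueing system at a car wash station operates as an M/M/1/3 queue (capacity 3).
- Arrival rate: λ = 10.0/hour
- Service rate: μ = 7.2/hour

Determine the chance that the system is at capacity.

ρ = λ/μ = 10.0/7.2 = 1.3889
P₀ = (1-ρ)/(1-ρ^(K+1)) = (1-1.3889)/(1-1.3889^4) = -0.3889/-2.7212 = 0.1429
P_K = P₀×ρ^K = 0.1429 × 1.3889^3 = 0.1429 × 2.6792 = 0.3829
Blocking probability = 38.29%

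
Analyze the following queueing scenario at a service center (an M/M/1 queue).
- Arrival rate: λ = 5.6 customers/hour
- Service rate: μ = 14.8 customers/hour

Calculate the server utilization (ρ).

Server utilization: ρ = λ/μ
ρ = 5.6/14.8 = 0.3784
The server is busy 37.84% of the time.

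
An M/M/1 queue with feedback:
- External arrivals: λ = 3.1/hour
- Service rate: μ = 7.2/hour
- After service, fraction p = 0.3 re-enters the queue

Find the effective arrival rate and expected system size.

Effective arrival rate: λ_eff = λ/(1-p) = 3.1/(1-0.3) = 3.1/0.70 = 4.4286
ρ = λ_eff/μ = 4.4286/7.2 = 0.61508
L = ρ/(1-ρ) = 0.61508/(1-0.61508) = 1.5979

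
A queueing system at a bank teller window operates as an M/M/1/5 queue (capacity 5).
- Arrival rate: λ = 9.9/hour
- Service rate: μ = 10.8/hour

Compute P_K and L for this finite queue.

ρ = λ/μ = 9.9/10.8 = 0.91667
P₀ = (1-ρ)/(1-ρ^(K+1)) = (1-0.91667)/(1-0.91667^6) = 0.08333/0.4067 = 0.2049
P_K = P₀×ρ^K = 0.2049 × 0.91667^5 = 0.2049 × 0.6472 = 0.1326
Blocking probability P_5 = 0.1326 (13.26%)
L = ρ[1 - (K+1)ρ^K + Kρ^(K+1)] / [(1-ρ)(1-ρ^(K+1))]
L = 0.91667 × (1 - 6×0.6472396 + 5×0.5933051) / ((1 - 0.91667) × (1 - 0.5933051)) = 2.2474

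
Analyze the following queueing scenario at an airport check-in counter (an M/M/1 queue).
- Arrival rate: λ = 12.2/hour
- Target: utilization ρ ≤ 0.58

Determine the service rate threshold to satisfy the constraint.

ρ = λ/μ, so μ = λ/ρ
μ ≥ 12.2/0.58 = 21.0345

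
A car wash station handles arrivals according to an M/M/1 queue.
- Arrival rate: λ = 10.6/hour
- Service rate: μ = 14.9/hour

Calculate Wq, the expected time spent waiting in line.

First, compute utilization: ρ = λ/μ = 10.6/14.9 = 0.7114
For M/M/1: Wq = λ/(μ(μ-λ))
Wq = 10.6/(14.9 × (14.9-10.6))
Wq = 10.6/(14.9 × 4.30)
Wq = 0.1654 hours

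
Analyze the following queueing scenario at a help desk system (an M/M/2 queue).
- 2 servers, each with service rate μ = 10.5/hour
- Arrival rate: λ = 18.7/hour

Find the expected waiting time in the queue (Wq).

Traffic intensity: ρ = λ/(cμ) = 18.7/(2×10.5) = 0.8905
Since ρ = 0.8905 < 1, system is stable.
Offered load a = λ/μ = cρ = 18.7/10.5 = 1.7810
P₀ = [ Σₙ₌₀^1 aⁿ/n! + a^2/(2!(1-ρ)) ]⁻¹
Σ = a^0/0! + a^1/1! = 1.0000 + 1.7810 = 2.7810
a^2/(2!(1-ρ)) = 3.17179/(2 × 0.109524) = 14.4799
P₀ = 1/(2.7810 + 14.4799) = 0.05793
Lq = P₀·a^2·ρ / (2!(1-ρ)²) = 0.0579345 × 3.17179 × 0.890476 / (2 × 0.0119955) = 6.8205
Wq = Lq/λ = 6.8205/18.7 = 0.3647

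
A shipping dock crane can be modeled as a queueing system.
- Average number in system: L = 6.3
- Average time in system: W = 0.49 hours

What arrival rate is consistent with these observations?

Little's Law: L = λW, so λ = L/W
λ = 6.3/0.49 = 12.8571 containers/hour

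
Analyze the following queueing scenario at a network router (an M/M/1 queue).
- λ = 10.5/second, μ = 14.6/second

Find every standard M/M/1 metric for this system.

Step 1: ρ = λ/μ = 10.5/14.6 = 0.7192
Step 2: L = λ/(μ-λ) = 10.5/4.10 = 2.5610
Step 3: Lq = λ²/(μ(μ-λ)) = 110.25/(14.6×4.10) = 1.8418
Step 4: W = 1/(μ-λ) = 1/4.10 = 0.2439
Step 5: Wq = λ/(μ(μ-λ)) = 10.5/(14.6×4.10) = 0.1754
Step 6: P(0) = 1-ρ = 0.2808
Verify: L = λW = 10.5×0.2439 = 2.5610 ✔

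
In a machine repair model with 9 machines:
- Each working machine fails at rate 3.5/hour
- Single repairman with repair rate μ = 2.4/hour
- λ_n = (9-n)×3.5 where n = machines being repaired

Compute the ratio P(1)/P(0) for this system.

P(1)/P(0) = ∏_{i=0}^{1-1} λ_i/μ_{i+1}
= (9-0)×3.5/2.4
= 13.1250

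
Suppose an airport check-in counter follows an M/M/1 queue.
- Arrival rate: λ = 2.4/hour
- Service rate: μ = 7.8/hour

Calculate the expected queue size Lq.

ρ = λ/μ = 2.4/7.8 = 0.3077
For M/M/1: Lq = λ²/(μ(μ-λ))
Lq = 5.76/(7.8 × 5.40)
Lq = 0.1368 passengers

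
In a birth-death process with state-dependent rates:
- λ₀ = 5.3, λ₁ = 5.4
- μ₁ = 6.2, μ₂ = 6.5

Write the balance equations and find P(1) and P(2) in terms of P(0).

Balance equations:
State 0: λ₀P₀ = μ₁P₁ → P₁ = (λ₀/μ₁)P₀ = (5.3/6.2)P₀ = 0.8548P₀
State 1: P₂ = (λ₀λ₁)/(μ₁μ₂)P₀ = (5.3×5.4)/(6.2×6.5)P₀ = 0.7102P₀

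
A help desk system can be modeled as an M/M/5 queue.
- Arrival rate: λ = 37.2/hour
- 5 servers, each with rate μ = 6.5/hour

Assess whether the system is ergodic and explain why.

Stability requires ρ = λ/(cμ) < 1
ρ = 37.2/(5 × 6.5) = 37.2/32.50 = 1.1446
Since 1.1446 ≥ 1, the system is UNSTABLE.
Need c > λ/μ = 37.2/6.5 = 5.72.
Minimum servers needed: c = 6.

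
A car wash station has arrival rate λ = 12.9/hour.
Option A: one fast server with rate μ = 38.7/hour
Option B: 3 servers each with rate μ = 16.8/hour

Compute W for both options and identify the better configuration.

Option A: single server μ = 38.7 (M/M/1)
  ρ_A = 12.9/38.7 = 0.3333
  W_A = 1/(μ-λ) = 1/(38.7-12.9) = 1/25.80 = 0.03876

Option B: 3 servers μ = 16.8 (M/M/3)
  ρ_B = λ/(cμ) = 12.9/(3×16.8) = 0.2560
  Offered load a = λ/μ = cρ = 12.9/16.8 = 0.7679
  P₀ = [ Σₙ₌₀^2 aⁿ/n! + a^3/(3!(1-ρ)) ]⁻¹
  Σ = a^0/0! + a^1/1! + a^2/2! = 1.0000 + 0.7679 + 0.2948 = 2.0627
  a^3/(3!(1-ρ)) = 0.4527/(6 × 0.7440) = 0.1014
  P₀ = 1/(2.0627 + 0.1014) = 0.4621
  Lq = P₀·a^3·ρ / (3!(1-ρ)²) = 0.4621 × 0.4527 × 0.2560 / (6 × 0.5536) = 0.01612
  Wq_B = Lq/λ = 0.01612/12.9 = 0.001250
  W_B = Wq_B + 1/μ = 0.001250 + 0.05952 = 0.06077

Since W_A = 0.03876 < W_B = 0.06077, Option A (single fast server) has the shorter time in system.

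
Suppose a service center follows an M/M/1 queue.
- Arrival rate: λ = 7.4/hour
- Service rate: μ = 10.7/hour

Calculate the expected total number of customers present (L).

ρ = λ/μ = 7.4/10.7 = 0.6916
For M/M/1: L = λ/(μ-λ)
L = 7.4/(10.7-7.4) = 7.4/3.30
L = 2.2424 customers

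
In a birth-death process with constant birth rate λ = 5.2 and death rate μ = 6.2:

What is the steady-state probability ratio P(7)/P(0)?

For constant rates: P(n)/P(0) = (λ/μ)^n
P(7)/P(0) = (5.2/6.2)^7 = 0.8387^7 = 0.2919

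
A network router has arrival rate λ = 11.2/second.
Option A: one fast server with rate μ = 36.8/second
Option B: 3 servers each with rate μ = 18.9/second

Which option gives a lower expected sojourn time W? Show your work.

Option A: single server μ = 36.8 (M/M/1)
  ρ_A = 11.2/36.8 = 0.3043
  W_A = 1/(μ-λ) = 1/(36.8-11.2) = 1/25.60 = 0.03906

Option B: 3 servers μ = 18.9 (M/M/3)
  ρ_B = λ/(cμ) = 11.2/(3×18.9) = 0.1975
  Offered load a = λ/μ = cρ = 11.2/18.9 = 0.5926
  P₀ = [ Σₙ₌₀^2 aⁿ/n! + a^3/(3!(1-ρ)) ]⁻¹
  Σ = a^0/0! + a^1/1! + a^2/2! = 1.0000 + 0.5926 + 0.1756 = 1.7682
  a^3/(3!(1-ρ)) = 0.2081/(6 × 0.8025) = 0.04322
  P₀ = 1/(1.7682 + 0.04322) = 0.5521
  Lq = P₀·a^3·ρ / (3!(1-ρ)²) = 0.55206 × 0.20810 × 0.19753 / (6 × 0.64396) = 0.005873
  Wq_B = Lq/λ = 0.005873/11.2 = 0.0005244
  W_B = Wq_B + 1/μ = 0.0005244 + 0.05291 = 0.05343

Since W_A = 0.03906 < W_B = 0.05343, Option A (single fast server) has the shorter time in system.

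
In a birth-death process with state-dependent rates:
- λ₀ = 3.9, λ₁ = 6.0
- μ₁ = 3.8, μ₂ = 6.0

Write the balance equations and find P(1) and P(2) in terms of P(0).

Balance equations:
State 0: λ₀P₀ = μ₁P₁ → P₁ = (λ₀/μ₁)P₀ = (3.9/3.8)P₀ = 1.0263P₀
State 1: P₂ = (λ₀λ₁)/(μ₁μ₂)P₀ = (3.9×6.0)/(3.8×6.0)P₀ = 1.0263P₀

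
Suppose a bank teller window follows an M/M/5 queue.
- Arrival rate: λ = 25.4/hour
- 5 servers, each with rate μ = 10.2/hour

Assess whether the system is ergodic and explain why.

Stability requires ρ = λ/(cμ) < 1
ρ = 25.4/(5 × 10.2) = 25.4/51.00 = 0.4980
Since 0.4980 < 1, the system is STABLE.
The servers are busy 49.80% of the time.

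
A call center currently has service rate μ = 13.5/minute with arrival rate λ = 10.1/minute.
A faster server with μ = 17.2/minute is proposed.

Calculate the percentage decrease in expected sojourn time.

System 1: ρ₁ = 10.1/13.5 = 0.7481, W₁ = 1/(13.5-10.1) = 0.29412
System 2: ρ₂ = 10.1/17.2 = 0.5872, W₂ = 1/(17.2-10.1) = 0.14085
Improvement: (W₁-W₂)/W₁ = (0.29412-0.14085)/0.29412 = 52.11%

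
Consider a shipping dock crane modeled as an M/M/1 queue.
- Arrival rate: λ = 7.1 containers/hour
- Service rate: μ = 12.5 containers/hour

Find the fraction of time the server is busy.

Server utilization: ρ = λ/μ
ρ = 7.1/12.5 = 0.5680
The server is busy 56.80% of the time.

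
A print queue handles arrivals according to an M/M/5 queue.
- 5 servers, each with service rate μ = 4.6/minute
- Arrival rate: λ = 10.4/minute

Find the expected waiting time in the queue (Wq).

Traffic intensity: ρ = λ/(cμ) = 10.4/(5×4.6) = 0.4522
Since ρ = 0.4522 < 1, system is stable.
Offered load a = λ/μ = cρ = 10.4/4.6 = 2.2609
P₀ = [ Σₙ₌₀^4 aⁿ/n! + a^5/(5!(1-ρ)) ]⁻¹
Σ = a^0/0! + a^1/1! + a^2/2! + a^3/3! + a^4/4! = 1.00000 + 2.26087 + 2.55577 + 1.92608 + 1.08866 = 8.8314
a^5/(5!(1-ρ)) = 59.0714/(120 × 0.5478) = 0.8986
P₀ = 1/(8.8314 + 0.8986) = 0.1028
Lq = P₀·a^5·ρ / (5!(1-ρ)²) = 0.10278 × 59.0714 × 0.45217 / (120 × 0.30011) = 0.07623
Wq = Lq/λ = 0.076226/10.4 = 0.007329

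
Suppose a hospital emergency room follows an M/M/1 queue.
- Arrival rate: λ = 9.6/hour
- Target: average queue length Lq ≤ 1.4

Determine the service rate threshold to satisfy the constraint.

For M/M/1: Lq = λ²/(μ(μ-λ))
Need Lq ≤ 1.4, i.e. μ(μ-λ) ≥ λ²/1.4
μ² - 9.6μ - 92.16/1.4 ≥ 0  →  μ² - 9.6μ - 65.82857 ≥ 0
Quadratic formula (positive root): μ = [λ + √(λ² + 4×65.82857)]/2
Discriminant: 92.16 + 4×65.82857 = 355.4743, √355.4743 = 18.8540
μ ≥ (9.6 + 18.8540)/2 = 14.2270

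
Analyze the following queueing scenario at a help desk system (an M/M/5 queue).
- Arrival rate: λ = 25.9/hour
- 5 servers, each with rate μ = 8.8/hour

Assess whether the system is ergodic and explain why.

Stability requires ρ = λ/(cμ) < 1
ρ = 25.9/(5 × 8.8) = 25.9/44.00 = 0.5886
Since 0.5886 < 1, the system is STABLE.
The servers are busy 58.86% of the time.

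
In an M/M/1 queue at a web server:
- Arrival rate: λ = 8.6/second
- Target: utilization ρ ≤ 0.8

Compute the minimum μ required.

ρ = λ/μ, so μ = λ/ρ
μ ≥ 8.6/0.8 = 10.7500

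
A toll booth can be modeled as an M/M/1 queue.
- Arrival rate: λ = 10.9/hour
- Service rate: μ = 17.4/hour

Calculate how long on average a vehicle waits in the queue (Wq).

First, compute utilization: ρ = λ/μ = 10.9/17.4 = 0.6264
For M/M/1: Wq = λ/(μ(μ-λ))
Wq = 10.9/(17.4 × (17.4-10.9))
Wq = 10.9/(17.4 × 6.50)
Wq = 0.09637 hours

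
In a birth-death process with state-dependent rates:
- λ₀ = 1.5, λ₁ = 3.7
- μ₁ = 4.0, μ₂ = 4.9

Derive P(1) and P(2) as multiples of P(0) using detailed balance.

Balance equations:
State 0: λ₀P₀ = μ₁P₁ → P₁ = (λ₀/μ₁)P₀ = (1.5/4.0)P₀ = 0.3750P₀
State 1: P₂ = (λ₀λ₁)/(μ₁μ₂)P₀ = (1.5×3.7)/(4.0×4.9)P₀ = 0.2832P₀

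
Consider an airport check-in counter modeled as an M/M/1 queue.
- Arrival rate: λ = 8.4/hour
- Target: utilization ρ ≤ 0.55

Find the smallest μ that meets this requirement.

ρ = λ/μ, so μ = λ/ρ
μ ≥ 8.4/0.55 = 15.2727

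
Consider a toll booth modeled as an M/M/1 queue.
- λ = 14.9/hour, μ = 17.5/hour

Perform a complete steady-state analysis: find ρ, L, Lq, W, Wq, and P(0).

Step 1: ρ = λ/μ = 14.9/17.5 = 0.8514
Step 2: L = λ/(μ-λ) = 14.9/2.60 = 5.7308
Step 3: Lq = λ²/(μ(μ-λ)) = 222.01/(17.5×2.60) = 4.8793
Step 4: W = 1/(μ-λ) = 1/2.60 = 0.38462
Step 5: Wq = λ/(μ(μ-λ)) = 14.9/(17.5×2.60) = 0.3275
Step 6: P(0) = 1-ρ = 0.1486
Verify: L = λW = 14.9×0.38462 = 5.7308 ✔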